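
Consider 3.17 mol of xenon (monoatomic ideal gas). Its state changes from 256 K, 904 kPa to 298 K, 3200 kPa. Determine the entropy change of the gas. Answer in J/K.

ΔS = -23.3 J/K

ΔS = nC_p ln(T₂/T₁) − nR ln(P₂/P₁), with C_p = 5R/2 = 20.79 J mol⁻¹ K⁻¹ for a monoatomic ideal gas.
ΔS = 3.17 × [20.79 × ln(298/256) − 8.314 × ln(3200/904)] = -23.3 J/K.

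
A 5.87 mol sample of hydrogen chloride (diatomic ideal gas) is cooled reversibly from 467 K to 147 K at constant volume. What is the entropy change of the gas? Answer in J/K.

ΔS = -141 J/K

At constant volume, ΔS = nC_V ln(T₂/T₁) with C_V = 5R/2 = 20.79 J mol⁻¹ K⁻¹.
ΔS = 5.87 × 20.79 × ln(147/467) = -141 J/K.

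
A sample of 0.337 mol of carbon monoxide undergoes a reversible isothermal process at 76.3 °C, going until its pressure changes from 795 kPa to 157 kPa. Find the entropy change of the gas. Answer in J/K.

For an isothermal ideal gas ΔS_gas = nR ln(P₁/P₂) = 0.337 × 8.314 × ln(795/157) = 4.54 J/K.

ΔS_gas = 4.54 J/K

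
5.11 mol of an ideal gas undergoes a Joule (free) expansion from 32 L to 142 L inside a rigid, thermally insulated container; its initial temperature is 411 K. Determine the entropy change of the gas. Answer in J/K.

ΔS_gas = 63.3 J/K

No heat is exchanged and no work is done, so the ideal-gas temperature stays constant.
Entropy is a state function; using a reversible isothermal path, ΔS_gas = nR ln(V₂/V₁) = 5.11 × 8.314 × ln(142/32) = 63.3 J/K.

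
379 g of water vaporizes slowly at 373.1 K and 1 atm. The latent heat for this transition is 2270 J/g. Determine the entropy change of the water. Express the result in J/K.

Heat absorbed by the substance: Q = mL = 379 × 2270 = 860330 J.
At constant T, ΔS = Q_rev/T = 860330 / 373.1 = 2310 J/K.

ΔS = 2310 J/K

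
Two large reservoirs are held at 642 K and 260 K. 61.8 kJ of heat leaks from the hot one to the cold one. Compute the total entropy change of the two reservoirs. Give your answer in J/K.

ΔS_hot = −Q/T_H = −61800/642 = -96.26 J/K and ΔS_cold = +Q/T_C = 61800/260 = 237.7 J/K.
ΔS_total = -96.26 + 237.7 = 141 J/K, positive as the second law requires.

ΔS_total = 141 J/K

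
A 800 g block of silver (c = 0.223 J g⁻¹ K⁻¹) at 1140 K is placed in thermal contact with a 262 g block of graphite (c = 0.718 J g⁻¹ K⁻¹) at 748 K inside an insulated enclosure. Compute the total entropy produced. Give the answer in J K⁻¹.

Energy balance: T_f = (m₁c₁T₁ + m₂c₂T₂)/(m₁c₁ + m₂c₂) = 938.8 K.
ΔS₁ = m₁c₁ ln(T_f/T₁) = 178.4 × ln(938.8/1140) = -34.64 J/K.
ΔS₂ = m₂c₂ ln(T_f/T₂) = 188.116 × ln(938.8/748) = 42.74 J/K.
ΔS_total = -34.64 + 42.74 = 8.1 J/K.

ΔS_total = 8.1 J/K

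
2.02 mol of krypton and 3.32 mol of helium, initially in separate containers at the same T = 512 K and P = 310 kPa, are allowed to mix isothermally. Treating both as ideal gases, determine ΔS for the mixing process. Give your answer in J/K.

Mole fractions: x_A = 2.02/5.34 = 0.378, x_B = 0.622.
ΔS_mix = −R(n_A ln x_A + n_B ln x_B) = −8.314 × (2.02 ln 0.378 + 3.32 ln 0.622) = 29.4 J/K.

ΔS_mix = 29.4 J/K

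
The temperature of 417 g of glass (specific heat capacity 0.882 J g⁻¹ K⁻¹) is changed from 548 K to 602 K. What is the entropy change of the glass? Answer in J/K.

ΔS = ∫dQ_rev/T = m c ln(T₂/T₁) = 417 × 0.882 × ln(602/548) = 34.6 J/K.

ΔS = 34.6 J/K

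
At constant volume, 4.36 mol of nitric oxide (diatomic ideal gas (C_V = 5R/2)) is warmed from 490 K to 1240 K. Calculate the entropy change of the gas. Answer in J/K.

ΔS = 84.1 J/K

At constant volume, ΔS = nC_V ln(T₂/T₁) with C_V = 5R/2 = 20.79 J mol⁻¹ K⁻¹.
ΔS = 4.36 × 20.79 × ln(1240/490) = 84.1 J/K.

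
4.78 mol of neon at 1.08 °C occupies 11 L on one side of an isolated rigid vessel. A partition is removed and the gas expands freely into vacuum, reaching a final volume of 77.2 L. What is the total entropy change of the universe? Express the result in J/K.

ΔS_universe = 77.4 J/K

No heat is exchanged and no work is done, so the ideal-gas temperature stays constant.
Entropy is a state function; using a reversible isothermal path, ΔS_gas = nR ln(V₂/V₁) = 4.78 × 8.314 × ln(77.2/11) = 77.4 J/K.
The insulated surroundings exchange no heat, so ΔS_surr = 0 and ΔS_universe = ΔS_gas.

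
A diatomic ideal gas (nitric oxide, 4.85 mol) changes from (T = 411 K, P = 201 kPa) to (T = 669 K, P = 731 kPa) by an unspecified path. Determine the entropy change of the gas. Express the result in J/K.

ΔS = nC_p ln(T₂/T₁) − nR ln(P₂/P₁), with C_p = 7R/2 = 29.1 J mol⁻¹ K⁻¹ for a diatomic ideal gas.
ΔS = 4.85 × [29.1 × ln(669/411) − 8.314 × ln(731/201)] = 16.7 J/K.

ΔS = 16.7 J/K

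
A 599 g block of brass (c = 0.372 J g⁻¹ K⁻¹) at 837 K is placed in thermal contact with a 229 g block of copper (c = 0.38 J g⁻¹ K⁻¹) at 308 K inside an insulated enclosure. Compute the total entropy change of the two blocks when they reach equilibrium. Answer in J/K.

Energy balance: T_f = (m₁c₁T₁ + m₂c₂T₂)/(m₁c₁ + m₂c₂) = 688.43 K.
ΔS₁ = m₁c₁ ln(T_f/T₁) = 222.828 × ln(688.43/837) = -43.54 J/K.
ΔS₂ = m₂c₂ ln(T_f/T₂) = 87.02 × ln(688.43/308) = 69.99 J/K.
ΔS_total = -43.54 + 69.99 = 26.4 J/K.

ΔS_total = 26.4 J/K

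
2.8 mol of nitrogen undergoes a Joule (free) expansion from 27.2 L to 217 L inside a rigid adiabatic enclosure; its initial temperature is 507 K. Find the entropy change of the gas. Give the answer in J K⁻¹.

ΔS_gas = 48.3 J/K

For an ideal gas in free expansion Q = 0 and W = 0, so T is unchanged.
Entropy is a state function; using a reversible isothermal path, ΔS_gas = nR ln(V₂/V₁) = 2.8 × 8.314 × ln(217/27.2) = 48.3 J/K.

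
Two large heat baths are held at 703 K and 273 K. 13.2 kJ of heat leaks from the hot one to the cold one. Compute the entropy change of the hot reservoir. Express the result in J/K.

ΔS_hot = -18.8 J/K

The hot reservoir loses heat Q, so ΔS_hot = −Q/T_H = −13200/703 = -18.8 J/K.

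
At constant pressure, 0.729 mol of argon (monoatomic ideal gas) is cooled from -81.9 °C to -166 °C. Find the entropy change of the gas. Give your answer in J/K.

In kelvin: T₁ = 191.25 K, T₂ = 107.15 K. At constant pressure, ΔS = nC_p ln(T₂/T₁) with C_p = 5R/2 = 20.79 J mol⁻¹ K⁻¹.
ΔS = 0.729 × 20.79 × ln(107.15/191.25) = -8.78 J/K.

ΔS = -8.78 J/K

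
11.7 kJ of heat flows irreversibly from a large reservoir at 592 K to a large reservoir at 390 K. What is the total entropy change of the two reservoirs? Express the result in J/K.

ΔS_total = 10.2 J/K

ΔS_hot = −Q/T_H = −11700/592 = -19.76 J/K and ΔS_cold = +Q/T_C = 11700/390 = 30 J/K.
ΔS_total = -19.76 + 30 = 10.2 J/K, positive as the second law requires.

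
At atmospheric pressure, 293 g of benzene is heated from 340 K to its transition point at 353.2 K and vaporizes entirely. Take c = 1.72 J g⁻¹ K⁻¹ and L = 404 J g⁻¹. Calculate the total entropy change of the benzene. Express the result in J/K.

ΔS = 354 J/K

Warming step: ΔS₁ = m c ln(T_tr/T_i) = 293 × 1.72 × ln(353.2/340) = 19.2 J/K.
Phase change: ΔS₂ = +mL/T_tr = 293 × 404 / 353.2 = 335.1 J/K.
ΔS_total = (19.2) + (335.1) = 354 J/K.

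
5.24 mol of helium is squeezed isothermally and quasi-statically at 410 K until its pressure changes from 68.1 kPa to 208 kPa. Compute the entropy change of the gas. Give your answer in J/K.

ΔS_gas = -48.6 J/K

For an isothermal ideal gas ΔS_gas = nR ln(P₁/P₂) = 5.24 × 8.314 × ln(68.1/208) = -48.6 J/K.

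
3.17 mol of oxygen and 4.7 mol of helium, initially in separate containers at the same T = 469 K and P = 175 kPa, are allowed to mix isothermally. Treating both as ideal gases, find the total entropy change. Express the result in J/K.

ΔS_mix = 44.1 J/K

Mole fractions: x_A = 3.17/7.87 = 0.403, x_B = 0.597.
ΔS_mix = −R(n_A ln x_A + n_B ln x_B) = −8.314 × (3.17 ln 0.403 + 4.7 ln 0.597) = 44.1 J/K.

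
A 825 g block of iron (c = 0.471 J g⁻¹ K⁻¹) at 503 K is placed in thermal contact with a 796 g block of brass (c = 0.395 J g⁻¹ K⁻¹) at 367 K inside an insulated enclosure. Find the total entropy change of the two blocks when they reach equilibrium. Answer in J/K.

Energy balance: T_f = (m₁c₁T₁ + m₂c₂T₂)/(m₁c₁ + m₂c₂) = 442.17 K.
ΔS₁ = m₁c₁ ln(T_f/T₁) = 388.575 × ln(442.17/503) = -50.08 J/K.
ΔS₂ = m₂c₂ ln(T_f/T₂) = 314.42 × ln(442.17/367) = 58.59 J/K.
ΔS_total = -50.08 + 58.59 = 8.51 J/K.

ΔS_total = 8.51 J/K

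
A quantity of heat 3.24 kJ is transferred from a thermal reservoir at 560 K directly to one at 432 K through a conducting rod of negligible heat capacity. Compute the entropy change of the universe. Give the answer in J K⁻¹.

ΔS_total = 1.71 J/K

ΔS_hot = −Q/T_H = −3240/560 = -5.786 J/K and ΔS_cold = +Q/T_C = 3240/432 = 7.5 J/K.
ΔS_total = -5.786 + 7.5 = 1.71 J/K, positive as the second law requires.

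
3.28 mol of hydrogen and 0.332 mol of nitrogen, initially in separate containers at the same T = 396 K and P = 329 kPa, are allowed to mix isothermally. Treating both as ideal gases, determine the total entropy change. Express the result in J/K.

ΔS_mix = 9.22 J/K

Mole fractions: x_A = 3.28/3.61 = 0.908, x_B = 0.0919.
ΔS_mix = −R(n_A ln x_A + n_B ln x_B) = −8.314 × (3.28 ln 0.908 + 0.332 ln 0.0919) = 9.22 J/K.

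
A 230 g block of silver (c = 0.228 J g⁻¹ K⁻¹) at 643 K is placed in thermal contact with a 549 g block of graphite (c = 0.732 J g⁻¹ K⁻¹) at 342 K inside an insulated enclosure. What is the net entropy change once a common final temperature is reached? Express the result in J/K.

Energy balance: T_f = (m₁c₁T₁ + m₂c₂T₂)/(m₁c₁ + m₂c₂) = 376.74 K.
ΔS₁ = m₁c₁ ln(T_f/T₁) = 52.44 × ln(376.74/643) = -28.0333 J/K.
ΔS₂ = m₂c₂ ln(T_f/T₂) = 401.868 × ln(376.74/342) = 38.8827 J/K.
ΔS_total = -28.0333 + 38.8827 = 10.8 J/K.

ΔS_total = 10.8 J/K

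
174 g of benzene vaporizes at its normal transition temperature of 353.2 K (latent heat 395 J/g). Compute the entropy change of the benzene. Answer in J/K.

ΔS = 195 J/K

Heat absorbed by the substance: Q = mL = 174 × 395 = 68730 J.
At constant T, ΔS = Q_rev/T = 68730 / 353.2 = 195 J/K.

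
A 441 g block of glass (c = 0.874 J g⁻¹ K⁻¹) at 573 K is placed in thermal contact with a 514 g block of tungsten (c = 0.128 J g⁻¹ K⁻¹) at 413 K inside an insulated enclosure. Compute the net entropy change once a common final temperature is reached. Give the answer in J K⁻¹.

Energy balance: T_f = (m₁c₁T₁ + m₂c₂T₂)/(m₁c₁ + m₂c₂) = 549.67 K.
ΔS₁ = m₁c₁ ln(T_f/T₁) = 385.434 × ln(549.67/573) = -16.02 J/K.
ΔS₂ = m₂c₂ ln(T_f/T₂) = 65.792 × ln(549.67/413) = 18.81 J/K.
ΔS_total = -16.02 + 18.81 = 2.79 J/K.

ΔS_total = 2.79 J/K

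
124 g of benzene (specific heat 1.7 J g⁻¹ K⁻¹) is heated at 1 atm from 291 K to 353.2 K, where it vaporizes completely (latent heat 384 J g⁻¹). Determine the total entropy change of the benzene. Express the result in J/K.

Warming step: ΔS₁ = m c ln(T_tr/T_i) = 124 × 1.7 × ln(353.2/291) = 40.83 J/K.
Phase change: ΔS₂ = +mL/T_tr = 124 × 384 / 353.2 = 134.8 J/K.
ΔS_total = (40.83) + (134.8) = 176 J/K.

ΔS = 176 J/K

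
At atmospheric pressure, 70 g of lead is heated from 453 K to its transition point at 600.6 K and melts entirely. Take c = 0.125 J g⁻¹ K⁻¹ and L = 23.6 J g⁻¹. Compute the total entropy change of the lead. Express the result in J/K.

ΔS = 5.22 J/K

Warming step: ΔS₁ = m c ln(T_tr/T_i) = 70 × 0.125 × ln(600.6/453) = 2.468 J/K.
Phase change: ΔS₂ = +mL/T_tr = 70 × 23.6 / 600.6 = 2.751 J/K.
ΔS_total = (2.468) + (2.751) = 5.22 J/K.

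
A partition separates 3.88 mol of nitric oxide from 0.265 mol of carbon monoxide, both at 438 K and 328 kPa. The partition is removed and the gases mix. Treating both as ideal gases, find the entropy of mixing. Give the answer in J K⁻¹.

Mole fractions: x_A = 3.88/4.14 = 0.936, x_B = 0.0639.
ΔS_mix = −R(n_A ln x_A + n_B ln x_B) = −8.314 × (3.88 ln 0.936 + 0.265 ln 0.0639) = 8.19 J/K.

ΔS_mix = 8.19 J/K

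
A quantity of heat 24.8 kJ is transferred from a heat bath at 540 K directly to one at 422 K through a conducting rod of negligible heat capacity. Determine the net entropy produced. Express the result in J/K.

ΔS_hot = −Q/T_H = −24800/540 = -45.93 J/K and ΔS_cold = +Q/T_C = 24800/422 = 58.77 J/K.
ΔS_total = -45.93 + 58.77 = 12.8 J/K, positive as the second law requires.

ΔS_total = 12.8 J/K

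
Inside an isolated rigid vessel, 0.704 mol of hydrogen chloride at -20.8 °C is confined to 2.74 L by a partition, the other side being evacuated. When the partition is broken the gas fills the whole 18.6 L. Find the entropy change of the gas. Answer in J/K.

ΔS_gas = 11.2 J/K

No heat is exchanged and no work is done, so the ideal-gas temperature stays constant.
Entropy is a state function; using a reversible isothermal path, ΔS_gas = nR ln(V₂/V₁) = 0.704 × 8.314 × ln(18.6/2.74) = 11.2 J/K.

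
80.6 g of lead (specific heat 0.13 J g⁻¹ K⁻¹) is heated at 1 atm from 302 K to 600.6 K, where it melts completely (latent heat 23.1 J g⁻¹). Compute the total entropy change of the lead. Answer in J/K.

Warming step: ΔS₁ = m c ln(T_tr/T_i) = 80.6 × 0.13 × ln(600.6/302) = 7.204 J/K.
Phase change: ΔS₂ = +mL/T_tr = 80.6 × 23.1 / 600.6 = 3.1 J/K.
ΔS_total = (7.204) + (3.1) = 10.3 J/K.

ΔS = 10.3 J/K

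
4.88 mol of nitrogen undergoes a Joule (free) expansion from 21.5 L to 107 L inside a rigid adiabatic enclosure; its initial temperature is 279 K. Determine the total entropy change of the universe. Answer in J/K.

For an ideal gas in free expansion Q = 0 and W = 0, so T is unchanged.
Entropy is a state function; using a reversible isothermal path, ΔS_gas = nR ln(V₂/V₁) = 4.88 × 8.314 × ln(107/21.5) = 65.1 J/K.
The insulated surroundings exchange no heat, so ΔS_surr = 0 and ΔS_universe = ΔS_gas.

ΔS_universe = 65.1 J/K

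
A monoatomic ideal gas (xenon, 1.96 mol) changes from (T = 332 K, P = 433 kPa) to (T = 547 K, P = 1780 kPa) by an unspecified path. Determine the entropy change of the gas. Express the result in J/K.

ΔS = -2.69 J/K

ΔS = nC_p ln(T₂/T₁) − nR ln(P₂/P₁), with C_p = 5R/2 = 20.79 J mol⁻¹ K⁻¹ for a monoatomic ideal gas.
ΔS = 1.96 × [20.79 × ln(547/332) − 8.314 × ln(1780/433)] = -2.69 J/K.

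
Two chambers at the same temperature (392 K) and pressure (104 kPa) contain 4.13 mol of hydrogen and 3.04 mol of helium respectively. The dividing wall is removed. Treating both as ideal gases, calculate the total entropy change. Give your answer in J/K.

Mole fractions: x_A = 4.13/7.17 = 0.576, x_B = 0.424.
ΔS_mix = −R(n_A ln x_A + n_B ln x_B) = −8.314 × (4.13 ln 0.576 + 3.04 ln 0.424) = 40.6 J/K.

ΔS_mix = 40.6 J/K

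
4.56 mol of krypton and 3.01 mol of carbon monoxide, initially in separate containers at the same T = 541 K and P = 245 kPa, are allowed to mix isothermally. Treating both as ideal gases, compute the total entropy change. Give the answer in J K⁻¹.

ΔS_mix = 42.3 J/K

Mole fractions: x_A = 4.56/7.57 = 0.602, x_B = 0.398.
ΔS_mix = −R(n_A ln x_A + n_B ln x_B) = −8.314 × (4.56 ln 0.602 + 3.01 ln 0.398) = 42.3 J/K.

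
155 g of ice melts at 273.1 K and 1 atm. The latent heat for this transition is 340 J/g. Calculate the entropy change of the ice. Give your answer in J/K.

ΔS = 193 J/K

Heat absorbed by the substance: Q = mL = 155 × 340 = 52700 J.
At constant T, ΔS = Q_rev/T = 52700 / 273.1 = 193 J/K.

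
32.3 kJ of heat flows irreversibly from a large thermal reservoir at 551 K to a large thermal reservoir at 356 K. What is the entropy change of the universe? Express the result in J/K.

ΔS_hot = −Q/T_H = −32300/551 = -58.62 J/K and ΔS_cold = +Q/T_C = 32300/356 = 90.73 J/K.
ΔS_total = -58.62 + 90.73 = 32.1 J/K, positive as the second law requires.

ΔS_total = 32.1 J/K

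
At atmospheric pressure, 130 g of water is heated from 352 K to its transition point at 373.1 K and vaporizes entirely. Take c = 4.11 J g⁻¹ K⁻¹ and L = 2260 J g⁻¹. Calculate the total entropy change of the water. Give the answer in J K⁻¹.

Warming step: ΔS₁ = m c ln(T_tr/T_i) = 130 × 4.11 × ln(373.1/352) = 31.1 J/K.
Phase change: ΔS₂ = +mL/T_tr = 130 × 2260 / 373.1 = 787.5 J/K.
ΔS_total = (31.1) + (787.5) = 819 J/K.

ΔS = 819 J/K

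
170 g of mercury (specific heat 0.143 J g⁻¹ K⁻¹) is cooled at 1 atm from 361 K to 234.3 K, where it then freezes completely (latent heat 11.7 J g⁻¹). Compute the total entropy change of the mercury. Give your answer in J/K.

Cooling step: ΔS₁ = m c ln(T_tr/T_i) = 170 × 0.143 × ln(234.3/361) = -10.51 J/K.
Phase change: ΔS₂ = −mL/T_tr = −170 × 11.7 / 234.3 = -8.489 J/K.
ΔS_total = (-10.51) + (-8.489) = -19 J/K.

ΔS = -19 J/K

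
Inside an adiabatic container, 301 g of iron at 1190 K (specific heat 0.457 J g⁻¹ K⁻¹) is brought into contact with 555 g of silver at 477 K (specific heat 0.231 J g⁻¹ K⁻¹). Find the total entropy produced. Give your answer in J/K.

ΔS_total = 26.5 J/K

Energy balance: T_f = (m₁c₁T₁ + m₂c₂T₂)/(m₁c₁ + m₂c₂) = 846.05 K.
ΔS₁ = m₁c₁ ln(T_f/T₁) = 137.557 × ln(846.05/1190) = -46.93 J/K.
ΔS₂ = m₂c₂ ln(T_f/T₂) = 128.205 × ln(846.05/477) = 73.47 J/K.
ΔS_total = -46.93 + 73.47 = 26.5 J/K.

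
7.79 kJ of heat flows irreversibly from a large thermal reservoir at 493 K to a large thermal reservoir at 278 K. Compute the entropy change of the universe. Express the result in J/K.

ΔS_total = 12.2 J/K

ΔS_hot = −Q/T_H = −7790/493 = -15.8 J/K and ΔS_cold = +Q/T_C = 7790/278 = 28.02 J/K.
ΔS_total = -15.8 + 28.02 = 12.2 J/K, positive as the second law requires.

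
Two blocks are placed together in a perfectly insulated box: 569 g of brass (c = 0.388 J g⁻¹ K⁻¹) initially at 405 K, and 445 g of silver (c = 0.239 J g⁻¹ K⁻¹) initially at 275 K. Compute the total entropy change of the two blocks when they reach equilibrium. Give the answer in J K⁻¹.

Energy balance: T_f = (m₁c₁T₁ + m₂c₂T₂)/(m₁c₁ + m₂c₂) = 362.73 K.
ΔS₁ = m₁c₁ ln(T_f/T₁) = 220.772 × ln(362.73/405) = -24.33 J/K.
ΔS₂ = m₂c₂ ln(T_f/T₂) = 106.355 × ln(362.73/275) = 29.45 J/K.
ΔS_total = -24.33 + 29.45 = 5.12 J/K.

ΔS_total = 5.12 J/K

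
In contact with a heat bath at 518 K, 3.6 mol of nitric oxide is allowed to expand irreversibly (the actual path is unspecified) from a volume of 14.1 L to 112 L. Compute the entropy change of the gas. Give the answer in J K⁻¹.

ΔS_gas = 62 J/K

Entropy is a state function, so ΔS_gas depends only on the end states.
For an isothermal ideal gas ΔS_gas = nR ln(V₂/V₁) = 3.6 × 8.314 × ln(112/14.1) = 62 J/K.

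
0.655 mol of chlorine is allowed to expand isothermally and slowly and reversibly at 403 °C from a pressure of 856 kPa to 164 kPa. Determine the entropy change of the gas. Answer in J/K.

ΔS_gas = 9 J/K

For an isothermal ideal gas ΔS_gas = nR ln(P₁/P₂) = 0.655 × 8.314 × ln(856/164) = 9 J/K.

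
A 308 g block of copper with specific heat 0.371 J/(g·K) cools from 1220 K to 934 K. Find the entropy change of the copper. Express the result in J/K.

ΔS = ∫dQ_rev/T = m c ln(T₂/T₁) = 308 × 0.371 × ln(934/1220) = -30.5 J/K.

ΔS = -30.5 J/K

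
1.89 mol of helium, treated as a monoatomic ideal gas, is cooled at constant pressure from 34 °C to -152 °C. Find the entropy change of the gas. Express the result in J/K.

ΔS = -36.5 J/K

In kelvin: T₁ = 307.15 K, T₂ = 121.15 K. At constant pressure, ΔS = nC_p ln(T₂/T₁) with C_p = 5R/2 = 20.79 J mol⁻¹ K⁻¹.
ΔS = 1.89 × 20.79 × ln(121.15/307.15) = -36.5 J/K.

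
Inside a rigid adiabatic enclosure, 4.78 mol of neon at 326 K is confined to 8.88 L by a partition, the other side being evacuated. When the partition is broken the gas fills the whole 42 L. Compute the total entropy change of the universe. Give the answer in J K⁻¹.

ΔS_universe = 61.8 J/K

No heat is exchanged and no work is done, so the ideal-gas temperature stays constant.
Entropy is a state function; using a reversible isothermal path, ΔS_gas = nR ln(V₂/V₁) = 4.78 × 8.314 × ln(42/8.88) = 61.8 J/K.
The insulated surroundings exchange no heat, so ΔS_surr = 0 and ΔS_universe = ΔS_gas.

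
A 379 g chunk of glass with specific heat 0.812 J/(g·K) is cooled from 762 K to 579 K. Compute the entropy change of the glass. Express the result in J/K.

ΔS = -84.5 J/K

ΔS = ∫dQ_rev/T = m c ln(T₂/T₁) = 379 × 0.812 × ln(579/762) = -84.5 J/K.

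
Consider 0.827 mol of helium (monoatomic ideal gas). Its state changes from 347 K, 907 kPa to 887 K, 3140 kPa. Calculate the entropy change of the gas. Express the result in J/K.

ΔS = 7.59 J/K

ΔS = nC_p ln(T₂/T₁) − nR ln(P₂/P₁), with C_p = 5R/2 = 20.79 J mol⁻¹ K⁻¹ for a monoatomic ideal gas.
ΔS = 0.827 × [20.79 × ln(887/347) − 8.314 × ln(3140/907)] = 7.59 J/K.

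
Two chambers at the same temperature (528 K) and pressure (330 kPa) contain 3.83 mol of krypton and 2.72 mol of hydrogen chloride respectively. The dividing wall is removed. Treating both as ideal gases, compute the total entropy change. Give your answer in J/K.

ΔS_mix = 37 J/K

Mole fractions: x_A = 3.83/6.55 = 0.585, x_B = 0.415.
ΔS_mix = −R(n_A ln x_A + n_B ln x_B) = −8.314 × (3.83 ln 0.585 + 2.72 ln 0.415) = 37 J/K.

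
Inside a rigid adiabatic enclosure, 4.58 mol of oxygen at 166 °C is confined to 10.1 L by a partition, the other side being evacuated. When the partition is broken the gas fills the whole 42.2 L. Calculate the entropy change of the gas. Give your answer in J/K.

For an ideal gas in free expansion Q = 0 and W = 0, so T is unchanged.
Entropy is a state function; using a reversible isothermal path, ΔS_gas = nR ln(V₂/V₁) = 4.58 × 8.314 × ln(42.2/10.1) = 54.4 J/K.

ΔS_gas = 54.4 J/K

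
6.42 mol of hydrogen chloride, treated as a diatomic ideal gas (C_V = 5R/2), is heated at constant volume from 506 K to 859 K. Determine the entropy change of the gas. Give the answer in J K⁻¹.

At constant volume, ΔS = nC_V ln(T₂/T₁) with C_V = 5R/2 = 20.79 J mol⁻¹ K⁻¹.
ΔS = 6.42 × 20.79 × ln(859/506) = 70.6 J/K.

ΔS = 70.6 J/K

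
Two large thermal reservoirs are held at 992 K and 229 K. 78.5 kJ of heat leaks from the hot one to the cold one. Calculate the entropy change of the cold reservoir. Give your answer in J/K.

ΔS_cold = 343 J/K

The cold reservoir gains heat Q, so ΔS_cold = +Q/T_C = 78500/229 = 343 J/K.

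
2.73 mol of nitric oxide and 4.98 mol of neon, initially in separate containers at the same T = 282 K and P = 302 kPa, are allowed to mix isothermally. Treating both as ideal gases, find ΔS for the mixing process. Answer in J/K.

Mole fractions: x_A = 2.73/7.71 = 0.354, x_B = 0.646.
ΔS_mix = −R(n_A ln x_A + n_B ln x_B) = −8.314 × (2.73 ln 0.354 + 4.98 ln 0.646) = 41.7 J/K.

ΔS_mix = 41.7 J/K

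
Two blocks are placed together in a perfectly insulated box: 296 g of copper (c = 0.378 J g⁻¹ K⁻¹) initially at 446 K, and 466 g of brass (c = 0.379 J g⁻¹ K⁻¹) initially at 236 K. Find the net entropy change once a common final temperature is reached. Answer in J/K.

ΔS_total = 14.3 J/K

Energy balance: T_f = (m₁c₁T₁ + m₂c₂T₂)/(m₁c₁ + m₂c₂) = 317.44 K.
ΔS₁ = m₁c₁ ln(T_f/T₁) = 111.888 × ln(317.44/446) = -38.04 J/K.
ΔS₂ = m₂c₂ ln(T_f/T₂) = 176.614 × ln(317.44/236) = 52.36 J/K.
ΔS_total = -38.04 + 52.36 = 14.3 J/K.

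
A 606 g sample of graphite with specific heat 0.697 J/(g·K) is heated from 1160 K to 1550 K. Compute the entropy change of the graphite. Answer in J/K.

ΔS = 122 J/K

ΔS = ∫dQ_rev/T = m c ln(T₂/T₁) = 606 × 0.697 × ln(1550/1160) = 122 J/K.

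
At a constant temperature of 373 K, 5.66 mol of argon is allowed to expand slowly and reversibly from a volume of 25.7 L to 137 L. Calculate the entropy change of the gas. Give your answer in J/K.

ΔS_gas = 78.7 J/K

For an isothermal ideal gas ΔS_gas = nR ln(V₂/V₁) = 5.66 × 8.314 × ln(137/25.7) = 78.7 J/K.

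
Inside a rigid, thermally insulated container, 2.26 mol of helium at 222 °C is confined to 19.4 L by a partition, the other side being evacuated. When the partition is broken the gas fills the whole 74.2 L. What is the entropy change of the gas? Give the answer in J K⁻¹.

ΔS_gas = 25.2 J/K

For an ideal gas in free expansion Q = 0 and W = 0, so T is unchanged.
Entropy is a state function; using a reversible isothermal path, ΔS_gas = nR ln(V₂/V₁) = 2.26 × 8.314 × ln(74.2/19.4) = 25.2 J/K.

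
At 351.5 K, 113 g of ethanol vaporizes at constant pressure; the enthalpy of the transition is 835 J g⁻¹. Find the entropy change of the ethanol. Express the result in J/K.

Heat absorbed by the substance: Q = mL = 113 × 835 = 94355 J.
At constant T, ΔS = Q_rev/T = 94355 / 351.5 = 268 J/K.

ΔS = 268 J/K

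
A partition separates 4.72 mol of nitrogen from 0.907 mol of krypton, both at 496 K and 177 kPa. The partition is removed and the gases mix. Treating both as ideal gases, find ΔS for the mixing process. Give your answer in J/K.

ΔS_mix = 20.7 J/K

Mole fractions: x_A = 4.72/5.63 = 0.839, x_B = 0.161.
ΔS_mix = −R(n_A ln x_A + n_B ln x_B) = −8.314 × (4.72 ln 0.839 + 0.907 ln 0.161) = 20.7 J/K.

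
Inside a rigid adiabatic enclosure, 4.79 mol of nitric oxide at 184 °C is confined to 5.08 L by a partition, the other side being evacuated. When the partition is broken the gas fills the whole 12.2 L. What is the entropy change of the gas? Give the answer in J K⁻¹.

For an ideal gas in free expansion Q = 0 and W = 0, so T is unchanged.
Entropy is a state function; using a reversible isothermal path, ΔS_gas = nR ln(V₂/V₁) = 4.79 × 8.314 × ln(12.2/5.08) = 34.9 J/K.

ΔS_gas = 34.9 J/K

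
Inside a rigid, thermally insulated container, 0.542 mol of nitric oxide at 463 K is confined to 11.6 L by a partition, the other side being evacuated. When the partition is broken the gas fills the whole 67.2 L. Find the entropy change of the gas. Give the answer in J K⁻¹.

ΔS_gas = 7.92 J/K

For an ideal gas in free expansion Q = 0 and W = 0, so T is unchanged.
Entropy is a state function; using a reversible isothermal path, ΔS_gas = nR ln(V₂/V₁) = 0.542 × 8.314 × ln(67.2/11.6) = 7.92 J/K.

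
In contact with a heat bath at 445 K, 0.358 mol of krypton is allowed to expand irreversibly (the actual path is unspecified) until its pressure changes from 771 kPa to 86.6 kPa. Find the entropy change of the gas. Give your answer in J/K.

ΔS_gas = 6.51 J/K

Entropy is a state function, so ΔS_gas depends only on the end states.
For an isothermal ideal gas ΔS_gas = nR ln(P₁/P₂) = 0.358 × 8.314 × ln(771/86.6) = 6.51 J/K.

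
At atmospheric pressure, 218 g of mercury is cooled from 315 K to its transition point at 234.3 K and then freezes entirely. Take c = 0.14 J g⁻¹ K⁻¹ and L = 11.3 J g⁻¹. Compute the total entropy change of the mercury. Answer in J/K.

ΔS = -19.5 J/K

Cooling step: ΔS₁ = m c ln(T_tr/T_i) = 218 × 0.14 × ln(234.3/315) = -9.033 J/K.
Phase change: ΔS₂ = −mL/T_tr = −218 × 11.3 / 234.3 = -10.51 J/K.
ΔS_total = (-9.033) + (-10.51) = -19.5 J/K.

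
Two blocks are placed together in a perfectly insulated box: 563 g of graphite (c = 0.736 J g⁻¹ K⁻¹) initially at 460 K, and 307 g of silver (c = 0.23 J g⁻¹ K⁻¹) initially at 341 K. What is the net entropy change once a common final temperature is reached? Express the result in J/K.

Energy balance: T_f = (m₁c₁T₁ + m₂c₂T₂)/(m₁c₁ + m₂c₂) = 442.67 K.
ΔS₁ = m₁c₁ ln(T_f/T₁) = 414.368 × ln(442.67/460) = -15.91 J/K.
ΔS₂ = m₂c₂ ln(T_f/T₂) = 70.61 × ln(442.67/341) = 18.43 J/K.
ΔS_total = -15.91 + 18.43 = 2.52 J/K.

ΔS_total = 2.52 J/K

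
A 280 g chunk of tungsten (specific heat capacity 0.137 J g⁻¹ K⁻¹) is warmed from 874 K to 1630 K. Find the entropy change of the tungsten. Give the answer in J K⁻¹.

ΔS = ∫dQ_rev/T = m c ln(T₂/T₁) = 280 × 0.137 × ln(1630/874) = 23.9 J/K.

ΔS = 23.9 J/K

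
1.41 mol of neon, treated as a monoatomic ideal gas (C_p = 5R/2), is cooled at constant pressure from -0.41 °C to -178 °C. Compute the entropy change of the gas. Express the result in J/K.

ΔS = -30.9 J/K

In kelvin: T₁ = 272.74 K, T₂ = 95.15 K. At constant pressure, ΔS = nC_p ln(T₂/T₁) with C_p = 5R/2 = 20.79 J mol⁻¹ K⁻¹.
ΔS = 1.41 × 20.79 × ln(95.15/272.74) = -30.9 J/K.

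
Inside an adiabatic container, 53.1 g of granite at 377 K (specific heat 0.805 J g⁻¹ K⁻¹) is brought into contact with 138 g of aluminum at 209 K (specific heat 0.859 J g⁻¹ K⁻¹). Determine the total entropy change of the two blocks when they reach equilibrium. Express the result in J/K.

Energy balance: T_f = (m₁c₁T₁ + m₂c₂T₂)/(m₁c₁ + m₂c₂) = 253.52 K.
ΔS₁ = m₁c₁ ln(T_f/T₁) = 42.7455 × ln(253.52/377) = -16.96 J/K.
ΔS₂ = m₂c₂ ln(T_f/T₂) = 118.542 × ln(253.52/209) = 22.89 J/K.
ΔS_total = -16.96 + 22.89 = 5.93 J/K.

ΔS_total = 5.93 J/K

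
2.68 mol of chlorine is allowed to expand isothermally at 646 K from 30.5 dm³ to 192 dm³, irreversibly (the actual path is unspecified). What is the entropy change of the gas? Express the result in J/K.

Entropy is a state function, so ΔS_gas depends only on the end states.
For an isothermal ideal gas ΔS_gas = nR ln(V₂/V₁) = 2.68 × 8.314 × ln(192/30.5) = 41 J/K.

ΔS_gas = 41 J/K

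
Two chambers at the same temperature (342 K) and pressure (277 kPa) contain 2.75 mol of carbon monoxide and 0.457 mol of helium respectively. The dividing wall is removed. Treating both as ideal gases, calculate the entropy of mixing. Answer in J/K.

ΔS_mix = 10.9 J/K

Mole fractions: x_A = 2.75/3.21 = 0.857, x_B = 0.143.
ΔS_mix = −R(n_A ln x_A + n_B ln x_B) = −8.314 × (2.75 ln 0.857 + 0.457 ln 0.143) = 10.9 J/K.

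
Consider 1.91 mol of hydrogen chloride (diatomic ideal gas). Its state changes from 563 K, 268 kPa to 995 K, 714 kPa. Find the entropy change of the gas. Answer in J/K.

ΔS = nC_p ln(T₂/T₁) − nR ln(P₂/P₁), with C_p = 7R/2 = 29.1 J mol⁻¹ K⁻¹ for a diatomic ideal gas.
ΔS = 1.91 × [29.1 × ln(995/563) − 8.314 × ln(714/268)] = 16.1 J/K.

ΔS = 16.1 J/K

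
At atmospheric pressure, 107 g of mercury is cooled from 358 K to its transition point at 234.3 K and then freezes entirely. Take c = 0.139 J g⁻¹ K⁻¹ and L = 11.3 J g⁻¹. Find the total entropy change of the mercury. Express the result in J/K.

Cooling step: ΔS₁ = m c ln(T_tr/T_i) = 107 × 0.139 × ln(234.3/358) = -6.305 J/K.
Phase change: ΔS₂ = −mL/T_tr = −107 × 11.3 / 234.3 = -5.16 J/K.
ΔS_total = (-6.305) + (-5.16) = -11.5 J/K.

ΔS = -11.5 J/K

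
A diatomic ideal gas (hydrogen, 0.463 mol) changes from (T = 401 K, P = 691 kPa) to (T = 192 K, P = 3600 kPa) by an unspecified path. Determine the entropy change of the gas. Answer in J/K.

ΔS = nC_p ln(T₂/T₁) − nR ln(P₂/P₁), with C_p = 7R/2 = 29.1 J mol⁻¹ K⁻¹ for a diatomic ideal gas.
ΔS = 0.463 × [29.1 × ln(192/401) − 8.314 × ln(3600/691)] = -16.3 J/K.

ΔS = -16.3 J/K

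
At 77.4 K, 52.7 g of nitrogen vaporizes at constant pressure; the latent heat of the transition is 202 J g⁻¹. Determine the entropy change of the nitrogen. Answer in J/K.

ΔS = 138 J/K

Heat absorbed by the substance: Q = mL = 52.7 × 202 = 10645.4 J.
At constant T, ΔS = Q_rev/T = 10645.4 / 77.4 = 138 J/K.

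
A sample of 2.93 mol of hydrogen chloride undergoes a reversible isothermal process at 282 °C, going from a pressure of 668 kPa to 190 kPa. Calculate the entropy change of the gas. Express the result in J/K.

For an isothermal ideal gas ΔS_gas = nR ln(P₁/P₂) = 2.93 × 8.314 × ln(668/190) = 30.6 J/K.

ΔS_gas = 30.6 J/K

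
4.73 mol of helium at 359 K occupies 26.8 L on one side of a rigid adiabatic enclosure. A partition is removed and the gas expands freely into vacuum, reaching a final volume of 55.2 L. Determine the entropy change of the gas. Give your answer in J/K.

ΔS_gas = 28.4 J/K

No heat is exchanged and no work is done, so the ideal-gas temperature stays constant.
Entropy is a state function; using a reversible isothermal path, ΔS_gas = nR ln(V₂/V₁) = 4.73 × 8.314 × ln(55.2/26.8) = 28.4 J/K.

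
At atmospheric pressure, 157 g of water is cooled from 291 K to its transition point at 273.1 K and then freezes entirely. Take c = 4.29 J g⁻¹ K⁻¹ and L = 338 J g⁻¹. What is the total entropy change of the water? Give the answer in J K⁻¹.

Cooling step: ΔS₁ = m c ln(T_tr/T_i) = 157 × 4.29 × ln(273.1/291) = -42.76 J/K.
Phase change: ΔS₂ = −mL/T_tr = −157 × 338 / 273.1 = -194.3 J/K.
ΔS_total = (-42.76) + (-194.3) = -237 J/K.

ΔS = -237 J/K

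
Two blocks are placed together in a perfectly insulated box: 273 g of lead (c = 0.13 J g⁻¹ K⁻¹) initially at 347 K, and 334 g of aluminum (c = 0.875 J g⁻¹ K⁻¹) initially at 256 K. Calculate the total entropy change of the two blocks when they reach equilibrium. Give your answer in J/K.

ΔS_total = 1.58 J/K

Energy balance: T_f = (m₁c₁T₁ + m₂c₂T₂)/(m₁c₁ + m₂c₂) = 265.85 K.
ΔS₁ = m₁c₁ ln(T_f/T₁) = 35.49 × ln(265.85/347) = -9.4537 J/K.
ΔS₂ = m₂c₂ ln(T_f/T₂) = 292.25 × ln(265.85/256) = 11.038 J/K.
ΔS_total = -9.4537 + 11.038 = 1.58 J/K.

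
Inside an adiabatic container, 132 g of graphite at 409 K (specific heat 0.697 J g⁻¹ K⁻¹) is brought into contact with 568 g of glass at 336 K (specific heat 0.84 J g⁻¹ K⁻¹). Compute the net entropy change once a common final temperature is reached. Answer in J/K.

Energy balance: T_f = (m₁c₁T₁ + m₂c₂T₂)/(m₁c₁ + m₂c₂) = 347.8 K.
ΔS₁ = m₁c₁ ln(T_f/T₁) = 92.004 × ln(347.8/409) = -14.91 J/K.
ΔS₂ = m₂c₂ ln(T_f/T₂) = 477.12 × ln(347.8/336) = 16.47 J/K.
ΔS_total = -14.91 + 16.47 = 1.56 J/K.

ΔS_total = 1.56 J/K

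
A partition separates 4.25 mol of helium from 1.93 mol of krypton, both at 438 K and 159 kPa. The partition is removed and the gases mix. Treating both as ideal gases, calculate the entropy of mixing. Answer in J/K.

Mole fractions: x_A = 4.25/6.18 = 0.688, x_B = 0.312.
ΔS_mix = −R(n_A ln x_A + n_B ln x_B) = −8.314 × (4.25 ln 0.688 + 1.93 ln 0.312) = 31.9 J/K.

ΔS_mix = 31.9 J/K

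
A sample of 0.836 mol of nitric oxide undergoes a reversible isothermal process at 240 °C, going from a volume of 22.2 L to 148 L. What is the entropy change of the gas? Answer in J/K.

ΔS_gas = 13.2 J/K

For an isothermal ideal gas ΔS_gas = nR ln(V₂/V₁) = 0.836 × 8.314 × ln(148/22.2) = 13.2 J/K.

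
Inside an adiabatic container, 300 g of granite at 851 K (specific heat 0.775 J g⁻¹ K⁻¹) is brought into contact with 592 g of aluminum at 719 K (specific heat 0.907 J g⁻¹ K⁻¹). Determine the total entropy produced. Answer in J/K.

Energy balance: T_f = (m₁c₁T₁ + m₂c₂T₂)/(m₁c₁ + m₂c₂) = 758.89 K.
ΔS₁ = m₁c₁ ln(T_f/T₁) = 232.5 × ln(758.89/851) = -26.64 J/K.
ΔS₂ = m₂c₂ ln(T_f/T₂) = 536.944 × ln(758.89/719) = 28.99 J/K.
ΔS_total = -26.64 + 28.99 = 2.35 J/K.

ΔS_total = 2.35 J/K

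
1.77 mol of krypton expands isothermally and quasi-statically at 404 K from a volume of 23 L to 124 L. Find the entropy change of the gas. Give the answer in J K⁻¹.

For an isothermal ideal gas ΔS_gas = nR ln(V₂/V₁) = 1.77 × 8.314 × ln(124/23) = 24.8 J/K.

ΔS_gas = 24.8 J/K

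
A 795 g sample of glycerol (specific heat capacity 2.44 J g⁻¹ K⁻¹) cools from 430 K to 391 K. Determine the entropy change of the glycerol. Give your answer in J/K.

ΔS = -184 J/K

ΔS = ∫dQ_rev/T = m c ln(T₂/T₁) = 795 × 2.44 × ln(391/430) = -184 J/K.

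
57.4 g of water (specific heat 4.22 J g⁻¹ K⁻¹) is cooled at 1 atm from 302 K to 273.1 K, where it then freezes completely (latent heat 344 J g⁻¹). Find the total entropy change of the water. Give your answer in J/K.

ΔS = -96.7 J/K

Cooling step: ΔS₁ = m c ln(T_tr/T_i) = 57.4 × 4.22 × ln(273.1/302) = -24.37 J/K.
Phase change: ΔS₂ = −mL/T_tr = −57.4 × 344 / 273.1 = -72.3 J/K.
ΔS_total = (-24.37) + (-72.3) = -96.7 J/K.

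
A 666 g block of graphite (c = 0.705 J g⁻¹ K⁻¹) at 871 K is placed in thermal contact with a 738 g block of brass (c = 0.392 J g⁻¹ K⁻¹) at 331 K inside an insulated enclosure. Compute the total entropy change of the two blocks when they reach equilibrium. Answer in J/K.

Energy balance: T_f = (m₁c₁T₁ + m₂c₂T₂)/(m₁c₁ + m₂c₂) = 665.13 K.
ΔS₁ = m₁c₁ ln(T_f/T₁) = 469.53 × ln(665.13/871) = -126.6 J/K.
ΔS₂ = m₂c₂ ln(T_f/T₂) = 289.296 × ln(665.13/331) = 201.9 J/K.
ΔS_total = -126.6 + 201.9 = 75.3 J/K.

ΔS_total = 75.3 J/K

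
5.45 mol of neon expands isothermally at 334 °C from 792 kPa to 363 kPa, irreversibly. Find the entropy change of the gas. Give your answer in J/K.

Entropy is a state function, so ΔS_gas depends only on the end states.
For an isothermal ideal gas ΔS_gas = nR ln(P₁/P₂) = 5.45 × 8.314 × ln(792/363) = 35.3 J/K.

ΔS_gas = 35.3 J/K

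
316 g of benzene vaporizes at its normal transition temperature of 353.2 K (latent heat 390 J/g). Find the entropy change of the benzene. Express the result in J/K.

Heat absorbed by the substance: Q = mL = 316 × 390 = 123240 J.
At constant T, ΔS = Q_rev/T = 123240 / 353.2 = 349 J/K.

ΔS = 349 J/K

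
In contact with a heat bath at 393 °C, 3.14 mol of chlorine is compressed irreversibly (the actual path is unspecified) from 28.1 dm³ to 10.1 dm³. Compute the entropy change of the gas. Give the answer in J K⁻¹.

Entropy is a state function, so ΔS_gas depends only on the end states.
For an isothermal ideal gas ΔS_gas = nR ln(V₂/V₁) = 3.14 × 8.314 × ln(10.1/28.1) = -26.7 J/K.

ΔS_gas = -26.7 J/K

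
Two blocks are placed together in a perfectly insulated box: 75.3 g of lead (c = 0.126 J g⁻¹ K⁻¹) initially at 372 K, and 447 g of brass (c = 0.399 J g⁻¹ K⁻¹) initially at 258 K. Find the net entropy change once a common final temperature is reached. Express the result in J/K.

ΔS_total = 0.674 J/K

Energy balance: T_f = (m₁c₁T₁ + m₂c₂T₂)/(m₁c₁ + m₂c₂) = 263.76 K.
ΔS₁ = m₁c₁ ln(T_f/T₁) = 9.4878 × ln(263.76/372) = -3.2625 J/K.
ΔS₂ = m₂c₂ ln(T_f/T₂) = 178.353 × ln(263.76/258) = 3.9368 J/K.
ΔS_total = -3.2625 + 3.9368 = 0.674 J/K.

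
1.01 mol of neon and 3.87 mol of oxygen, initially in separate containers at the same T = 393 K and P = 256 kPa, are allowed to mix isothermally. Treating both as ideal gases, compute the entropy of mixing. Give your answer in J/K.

ΔS_mix = 20.7 J/K

Mole fractions: x_A = 1.01/4.88 = 0.207, x_B = 0.793.
ΔS_mix = −R(n_A ln x_A + n_B ln x_B) = −8.314 × (1.01 ln 0.207 + 3.87 ln 0.793) = 20.7 J/K.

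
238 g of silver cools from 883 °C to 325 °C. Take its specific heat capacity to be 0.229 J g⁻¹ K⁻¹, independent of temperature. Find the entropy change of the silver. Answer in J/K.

ΔS = -35.9 J/K

In kelvin: T₁ = 1156.15 K, T₂ = 598.15 K. ΔS = ∫dQ_rev/T = m c ln(T₂/T₁) = 238 × 0.229 × ln(598.15/1156.15) = -35.9 J/K.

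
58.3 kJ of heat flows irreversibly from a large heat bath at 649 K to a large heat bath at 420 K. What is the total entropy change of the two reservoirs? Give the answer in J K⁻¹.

ΔS_hot = −Q/T_H = −58300/649 = -89.83 J/K and ΔS_cold = +Q/T_C = 58300/420 = 138.8 J/K.
ΔS_total = -89.83 + 138.8 = 49 J/K, positive as the second law requires.

ΔS_total = 49 J/K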